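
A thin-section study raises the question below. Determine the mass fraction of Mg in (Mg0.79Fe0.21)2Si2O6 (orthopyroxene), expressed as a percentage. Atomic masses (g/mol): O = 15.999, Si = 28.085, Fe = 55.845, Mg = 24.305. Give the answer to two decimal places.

17.94 weight percent

M((Mg0.79Fe0.21)2Si2O6) = 214.021 g/mol.
Mg contributes 1.58 × 24.305 = 38.402 g per mole.
38.402/214.021 = 0.1794 → 17.94%.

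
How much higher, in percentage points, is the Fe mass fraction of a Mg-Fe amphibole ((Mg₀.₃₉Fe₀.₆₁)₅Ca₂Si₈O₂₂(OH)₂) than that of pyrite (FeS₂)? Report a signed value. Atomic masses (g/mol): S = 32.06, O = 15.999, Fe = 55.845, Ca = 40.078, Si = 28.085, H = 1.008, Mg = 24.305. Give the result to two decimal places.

-27.80 percentage points

First mineral: 170.327 g Fe in 908.550 g formula = 18.75 wt% Fe.
Second mineral: 55.845 g Fe in 119.965 g formula = 46.55 wt% Fe.
18.75% − 46.55% gives a difference of -27.80 percentage points.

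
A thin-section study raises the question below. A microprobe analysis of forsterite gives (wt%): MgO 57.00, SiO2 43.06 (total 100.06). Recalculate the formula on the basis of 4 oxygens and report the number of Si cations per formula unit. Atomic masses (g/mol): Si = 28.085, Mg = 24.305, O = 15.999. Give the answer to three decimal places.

MgO (M=40.304): mol = 1.41425; Mg = 1.41425, O = 1.41425.
SiO2 (M=60.083): mol = 0.71668; Si = 0.71668, O = 1.43336.
ΣO = 2.84761; factor = 4/ΣO = 1.40469.
Si apfu = 0.71668 × 1.40469 = 1.007.

1.007 Si apfu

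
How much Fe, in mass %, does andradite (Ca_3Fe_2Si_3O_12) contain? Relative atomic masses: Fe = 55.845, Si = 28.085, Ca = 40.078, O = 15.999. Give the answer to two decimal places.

Molar mass of Ca_3Fe_2Si_3O_12: 3×40.078 + 2×55.845 + 3×28.085 + 12×15.999 = 508.167 g/mol.
Mass of Fe per formula unit: 2 × 55.845 = 111.690 g.
Weight fraction Fe = 111.690 / 508.167 = 0.2198.

21.98 mass %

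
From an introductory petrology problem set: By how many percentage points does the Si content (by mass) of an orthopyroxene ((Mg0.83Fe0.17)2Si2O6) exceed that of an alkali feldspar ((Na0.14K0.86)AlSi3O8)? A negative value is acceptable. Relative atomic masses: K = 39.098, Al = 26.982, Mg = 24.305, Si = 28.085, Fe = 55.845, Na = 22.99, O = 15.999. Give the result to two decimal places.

-3.96 percentage points

First mineral: 56.170 g Si in 211.498 g formula = 26.56 wt% Si.
Second mineral: 84.255 g Si in 276.072 g formula = 30.52 wt% Si.
26.56% − 30.52% gives a difference of -3.96 percentage points.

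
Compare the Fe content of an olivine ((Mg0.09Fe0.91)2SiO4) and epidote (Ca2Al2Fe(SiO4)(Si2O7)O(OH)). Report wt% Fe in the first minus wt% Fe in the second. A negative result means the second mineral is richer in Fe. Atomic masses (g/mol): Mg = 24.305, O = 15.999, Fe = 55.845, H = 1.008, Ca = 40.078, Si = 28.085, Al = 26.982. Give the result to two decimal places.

Fe in (Mg0.09Fe0.91)2SiO4: molar mass 198.094 g/mol; 1.82×55.845 = 101.638 g → 51.31 wt%.
Fe in Ca2Al2Fe(SiO4)(Si2O7)O(OH): molar mass 483.215 g/mol; 1×55.845 = 55.845 g → 11.56 wt%.
Difference = 51.31 − 11.56 = 39.75 percentage points.

39.75 percentage points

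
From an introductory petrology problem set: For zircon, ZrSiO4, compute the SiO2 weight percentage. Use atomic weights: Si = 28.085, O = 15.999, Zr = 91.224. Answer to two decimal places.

32.78 wt%

Molar mass of ZrSiO4 = 1×91.224 + 1×28.085 + 4×15.999 = 183.305 g/mol.
Each formula unit contains 1 Si, equivalent to 1/1 = 1.0000 mol SiO2.
M(SiO2) = 1×28.085 + 2×15.999 = 60.083 g/mol.
Mass of SiO2 per formula unit = 1.0000 × 60.083 = 60.083 g.
SiO2 wt% = 60.083 / 183.305 × 100 = 32.78%.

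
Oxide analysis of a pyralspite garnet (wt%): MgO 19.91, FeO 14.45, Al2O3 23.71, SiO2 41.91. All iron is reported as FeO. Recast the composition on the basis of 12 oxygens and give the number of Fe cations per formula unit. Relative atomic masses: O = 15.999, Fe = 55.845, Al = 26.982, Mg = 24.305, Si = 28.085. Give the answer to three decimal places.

0.866 Fe apfu

19.91 wt% MgO ÷ 40.304 g/mol = 0.49400 mol, giving 0.49400 Mg and 0.49400 O.
14.45 wt% FeO ÷ 71.844 g/mol = 0.20113 mol, giving 0.20113 Fe and 0.20113 O.
23.71 wt% Al2O3 ÷ 101.961 g/mol = 0.23254 mol, giving 0.46508 Al and 0.69762 O.
41.91 wt% SiO2 ÷ 60.083 g/mol = 0.69754 mol, giving 0.69754 Si and 1.39508 O.
Oxygen sums to 2.78783; scaling by 12/2.78783 = 4.30442 puts the formula on 12 O.
Fe: 0.20113 × 4.30442 = 0.866 atoms per formula unit.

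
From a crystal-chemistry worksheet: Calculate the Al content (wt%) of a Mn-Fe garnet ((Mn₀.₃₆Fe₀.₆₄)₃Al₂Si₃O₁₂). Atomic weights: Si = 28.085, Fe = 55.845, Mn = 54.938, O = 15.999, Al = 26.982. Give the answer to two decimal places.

10.86 wt%

M((Mn₀.₃₆Fe₀.₆₄)₃Al₂Si₃O₁₂) = 496.762 g/mol.
Al contributes 2 × 26.982 = 53.964 g per mole.
53.964/496.762 = 0.1086 → 10.86%.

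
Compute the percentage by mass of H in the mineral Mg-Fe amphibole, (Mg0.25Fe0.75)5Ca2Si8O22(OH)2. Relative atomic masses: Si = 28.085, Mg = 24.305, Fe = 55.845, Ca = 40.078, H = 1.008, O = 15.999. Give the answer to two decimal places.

0.22 wt%

Formula mass = 1.25·24.305 + 3.75·55.845 + 2·40.078 + 8·28.085 + 24·15.999 + 2·1.008 = 930.628 g/mol, of which 2.016 g is H.
So H makes up 2.016/930.628 = 0.0022 of the mass, i.e. 0.22%.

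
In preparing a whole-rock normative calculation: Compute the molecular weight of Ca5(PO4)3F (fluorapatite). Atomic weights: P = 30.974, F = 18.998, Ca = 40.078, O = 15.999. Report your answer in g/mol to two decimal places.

504.30 g/mol

M = 5(40.078) + 3(30.974) + 12(15.999) + 1(18.998)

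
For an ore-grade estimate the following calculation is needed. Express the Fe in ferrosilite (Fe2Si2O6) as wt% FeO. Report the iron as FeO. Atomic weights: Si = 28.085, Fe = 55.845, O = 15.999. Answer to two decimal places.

54.46 wt%

M(Fe2Si2O6) = 263.854 g/mol; M(FeO) = 71.844 g/mol.
Moles FeO per formula unit = 2 Fe ÷ 1 = 2.0000.
FeO fraction = (2.0000 × 71.844) / 263.854 = 143.688/263.854 = 0.5446.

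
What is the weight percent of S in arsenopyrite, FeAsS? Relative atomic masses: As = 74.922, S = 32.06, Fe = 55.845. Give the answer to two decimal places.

M(FeAsS) = 162.827 g/mol.
S contributes 1 × 32.06 = 32.060 g per mole.
32.060/162.827 = 0.1969 → 19.69%.

19.69 wt%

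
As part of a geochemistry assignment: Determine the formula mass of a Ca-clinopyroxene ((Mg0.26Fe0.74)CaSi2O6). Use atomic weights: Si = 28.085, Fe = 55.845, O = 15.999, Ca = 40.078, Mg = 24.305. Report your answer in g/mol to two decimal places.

The formula mass is the sum 0.26×24.305 + 0.74×55.845 + 1×40.078 + 2×28.085 + 6×15.999.

239.89 g/mol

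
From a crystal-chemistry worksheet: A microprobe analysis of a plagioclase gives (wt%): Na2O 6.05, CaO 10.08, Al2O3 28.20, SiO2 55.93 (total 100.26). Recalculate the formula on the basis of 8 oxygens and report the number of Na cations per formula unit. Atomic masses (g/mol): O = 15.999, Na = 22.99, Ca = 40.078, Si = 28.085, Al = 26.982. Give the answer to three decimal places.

0.526 Na apfu

Na2O (M=61.979): mol = 0.09761; Na = 0.19522, O = 0.09761.
CaO (M=56.077): mol = 0.17975; Ca = 0.17975, O = 0.17975.
Al2O3 (M=101.961): mol = 0.27658; Al = 0.55316, O = 0.82974.
SiO2 (M=60.083): mol = 0.93088; Si = 0.93088, O = 1.86176.
ΣO = 2.96886; factor = 8/ΣO = 2.69464.
Na apfu = 0.19522 × 2.69464 = 0.526.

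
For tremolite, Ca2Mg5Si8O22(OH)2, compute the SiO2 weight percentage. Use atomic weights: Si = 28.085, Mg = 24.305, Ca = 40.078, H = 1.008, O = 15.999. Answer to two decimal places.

59.17 wt%

Molar mass of Ca2Mg5Si8O22(OH)2 = 2×40.078 + 5×24.305 + 8×28.085 + 24×15.999 + 2×1.008 = 812.353 g/mol.
Each formula unit contains 8 Si, equivalent to 8/1 = 8.0000 mol SiO2.
M(SiO2) = 1×28.085 + 2×15.999 = 60.083 g/mol.
Mass of SiO2 per formula unit = 8.0000 × 60.083 = 480.664 g.
SiO2 wt% = 480.664 / 812.353 × 100 = 59.17%.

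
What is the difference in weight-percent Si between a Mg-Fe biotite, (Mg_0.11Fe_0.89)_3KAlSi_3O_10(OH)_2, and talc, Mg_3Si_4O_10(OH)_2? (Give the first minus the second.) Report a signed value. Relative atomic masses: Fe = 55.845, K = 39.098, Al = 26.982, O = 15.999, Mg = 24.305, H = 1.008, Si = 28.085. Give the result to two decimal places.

-12.82 percentage points

M((Mg_0.11Fe_0.89)_3KAlSi_3O_10(OH)_2) = 501.466 g/mol, so wt% Si = 84.255/501.466 × 100 = 16.80%.
M(Mg_3Si_4O_10(OH)_2) = 379.259 g/mol, so wt% Si = 112.340/379.259 × 100 = 29.62%.
16.80 − 29.62 = -12.82 pp.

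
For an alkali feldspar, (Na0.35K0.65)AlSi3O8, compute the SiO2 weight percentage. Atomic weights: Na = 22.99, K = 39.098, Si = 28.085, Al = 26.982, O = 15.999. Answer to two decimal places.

M((Na0.35K0.65)AlSi3O8) = 272.689 g/mol; M(SiO2) = 60.083 g/mol.
Moles SiO2 per formula unit = 3 Si ÷ 1 = 3.0000.
SiO2 fraction = (3.0000 × 60.083) / 272.689 = 180.249/272.689 = 0.6610.

66.10 wt%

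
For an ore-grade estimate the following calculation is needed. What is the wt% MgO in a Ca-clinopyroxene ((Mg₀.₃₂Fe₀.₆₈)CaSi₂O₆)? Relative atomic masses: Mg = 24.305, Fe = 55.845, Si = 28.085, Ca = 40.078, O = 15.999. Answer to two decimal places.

M((Mg₀.₃₂Fe₀.₆₈)CaSi₂O₆) = 237.994 g/mol; M(MgO) = 40.304 g/mol.
Moles MgO per formula unit = 0.32 Mg ÷ 1 = 0.3200.
MgO fraction = (0.3200 × 40.304) / 237.994 = 12.897/237.994 = 0.0542.

5.42 wt%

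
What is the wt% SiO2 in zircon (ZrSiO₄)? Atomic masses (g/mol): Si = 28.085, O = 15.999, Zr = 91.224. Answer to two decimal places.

32.78 wt%

M(ZrSiO₄) = 183.305 g/mol; M(SiO2) = 60.083 g/mol.
Moles SiO2 per formula unit = 1 Si ÷ 1 = 1.0000.
SiO2 fraction = (1.0000 × 60.083) / 183.305 = 60.083/183.305 = 0.3278.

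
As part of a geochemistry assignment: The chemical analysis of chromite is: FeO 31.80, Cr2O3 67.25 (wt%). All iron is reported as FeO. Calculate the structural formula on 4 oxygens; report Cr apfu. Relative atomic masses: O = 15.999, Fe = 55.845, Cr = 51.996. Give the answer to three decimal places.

FeO (M=71.844): mol = 0.44263; Fe = 0.44263, O = 0.44263.
Cr2O3 (M=151.989): mol = 0.44247; Cr = 0.88494, O = 1.32741.
ΣO = 1.77004; factor = 4/ΣO = 2.25984.
Cr apfu = 0.88494 × 2.25984 = 2.000.

2.000 Cr apfu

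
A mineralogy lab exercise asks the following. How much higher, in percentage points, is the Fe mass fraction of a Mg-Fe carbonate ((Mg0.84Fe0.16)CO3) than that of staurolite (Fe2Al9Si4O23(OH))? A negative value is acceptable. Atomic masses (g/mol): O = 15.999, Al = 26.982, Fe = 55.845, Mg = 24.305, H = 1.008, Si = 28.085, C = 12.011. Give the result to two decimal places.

-3.11 percentage points

M((Mg0.84Fe0.16)CO3) = 89.359 g/mol, so wt% Fe = 8.935/89.359 × 100 = 10.00%.
M(Fe2Al9Si4O23(OH)) = 851.852 g/mol, so wt% Fe = 111.690/851.852 × 100 = 13.11%.
10.00 − 13.11 = -3.11 pp.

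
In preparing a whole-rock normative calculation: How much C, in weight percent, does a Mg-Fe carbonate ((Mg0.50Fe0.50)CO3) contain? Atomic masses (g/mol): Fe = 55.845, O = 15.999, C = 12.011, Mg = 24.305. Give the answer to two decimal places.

M((Mg0.50Fe0.50)CO3) = 100.083 g/mol.
C contributes 1 × 12.011 = 12.011 g per mole.
12.011/100.083 = 0.1200 → 12.00%.

12.00 weight percent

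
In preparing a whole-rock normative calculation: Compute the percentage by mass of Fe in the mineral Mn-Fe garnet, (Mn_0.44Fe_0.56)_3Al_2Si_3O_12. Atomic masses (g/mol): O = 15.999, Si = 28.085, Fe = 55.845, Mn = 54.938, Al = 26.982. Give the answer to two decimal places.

18.89 mass %

Molar mass of (Mn_0.44Fe_0.56)_3Al_2Si_3O_12: 1.32*54.938 + 1.68*55.845 + 2*26.982 + 3*28.085 + 12*15.999 = 496.545 g/mol.
Mass of Fe per formula unit: 1.68 × 55.845 = 93.820 g.
Weight fraction Fe = 93.820 / 496.545 = 0.1889.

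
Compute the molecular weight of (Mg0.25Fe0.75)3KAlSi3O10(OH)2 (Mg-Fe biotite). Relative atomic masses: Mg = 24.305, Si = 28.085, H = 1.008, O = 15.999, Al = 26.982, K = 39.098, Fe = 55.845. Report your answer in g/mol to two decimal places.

488.22 g/mol

M = 0.75(24.305) + 2.25(55.845) + 1(39.098) + 1(26.982) + 3(28.085) + 12(15.999) + 2(1.008)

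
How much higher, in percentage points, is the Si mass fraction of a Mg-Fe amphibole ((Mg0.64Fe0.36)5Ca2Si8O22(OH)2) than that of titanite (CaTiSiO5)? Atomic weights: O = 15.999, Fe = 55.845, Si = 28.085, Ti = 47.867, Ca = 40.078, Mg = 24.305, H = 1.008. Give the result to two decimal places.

11.52 percentage points

M((Mg0.64Fe0.36)5Ca2Si8O22(OH)2) = 869.125 g/mol, so wt% Si = 224.680/869.125 × 100 = 25.85%.
M(CaTiSiO5) = 196.025 g/mol, so wt% Si = 28.085/196.025 × 100 = 14.33%.
25.85 − 14.33 = 11.52 pp.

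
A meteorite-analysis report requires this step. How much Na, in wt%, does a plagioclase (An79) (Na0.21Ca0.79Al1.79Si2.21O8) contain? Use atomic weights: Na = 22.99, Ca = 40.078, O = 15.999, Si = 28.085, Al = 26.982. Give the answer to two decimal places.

Molar mass of Na0.21Ca0.79Al1.79Si2.21O8: 0.21·22.99 + 0.79·40.078 + 1.79·26.982 + 2.21·28.085 + 8·15.999 = 274.847 g/mol.
Mass of Na per formula unit: 0.21 × 22.99 = 4.828 g.
Weight fraction Na = 4.828 / 274.847 = 0.0176.

1.76 wt%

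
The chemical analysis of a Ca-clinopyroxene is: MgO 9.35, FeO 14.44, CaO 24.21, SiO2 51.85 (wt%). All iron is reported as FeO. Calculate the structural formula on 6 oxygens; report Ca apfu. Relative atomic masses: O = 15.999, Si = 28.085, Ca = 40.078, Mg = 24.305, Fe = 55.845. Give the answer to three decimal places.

1.000 Ca apfu

MgO (M=40.304): mol = 0.23199; Mg = 0.23199, O = 0.23199.
FeO (M=71.844): mol = 0.20099; Fe = 0.20099, O = 0.20099.
CaO (M=56.077): mol = 0.43173; Ca = 0.43173, O = 0.43173.
SiO2 (M=60.083): mol = 0.86297; Si = 0.86297, O = 1.72594.
ΣO = 2.59065; factor = 6/ΣO = 2.31602.
Ca apfu = 0.43173 × 2.31602 = 1.000.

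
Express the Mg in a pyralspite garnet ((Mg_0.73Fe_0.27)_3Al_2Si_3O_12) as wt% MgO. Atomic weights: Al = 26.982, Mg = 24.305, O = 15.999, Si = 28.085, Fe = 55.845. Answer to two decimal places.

20.59 wt%

M((Mg_0.73Fe_0.27)_3Al_2Si_3O_12) = 428.669 g/mol; M(MgO) = 40.304 g/mol.
Moles MgO per formula unit = 2.19 Mg ÷ 1 = 2.1900.
MgO fraction = (2.1900 × 40.304) / 428.669 = 88.266/428.669 = 0.2059.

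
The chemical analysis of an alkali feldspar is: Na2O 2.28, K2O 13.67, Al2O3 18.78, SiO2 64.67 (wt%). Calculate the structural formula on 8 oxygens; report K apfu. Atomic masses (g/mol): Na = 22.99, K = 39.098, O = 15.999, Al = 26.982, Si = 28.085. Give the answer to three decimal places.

Na2O: 2.28/61.979 = 0.03679 mol → 0.07358 mol Na, 0.03679 mol O.
K2O: 13.67/94.195 = 0.14512 mol → 0.29024 mol K, 0.14512 mol O.
Al2O3: 18.78/101.961 = 0.18419 mol → 0.36838 mol Al, 0.55257 mol O.
SiO2: 64.67/60.083 = 1.07634 mol → 1.07634 mol Si, 2.15268 mol O.
Total oxygen = 2.88716 mol. Normalization factor = 8/2.88716 = 2.77089.
K per 8 O = 0.29024 × 2.77089 = 0.804.

0.804 K apfu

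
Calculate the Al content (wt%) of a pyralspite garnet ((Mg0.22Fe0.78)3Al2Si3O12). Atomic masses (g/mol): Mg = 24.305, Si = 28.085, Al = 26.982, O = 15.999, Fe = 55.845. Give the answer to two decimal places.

11.31 wt%

Molar mass of (Mg0.22Fe0.78)3Al2Si3O12: 0.66×24.305 + 2.34×55.845 + 2×26.982 + 3×28.085 + 12×15.999 = 476.926 g/mol.
Mass of Al per formula unit: 2 × 26.982 = 53.964 g.
Weight fraction Al = 53.964 / 476.926 = 0.1131.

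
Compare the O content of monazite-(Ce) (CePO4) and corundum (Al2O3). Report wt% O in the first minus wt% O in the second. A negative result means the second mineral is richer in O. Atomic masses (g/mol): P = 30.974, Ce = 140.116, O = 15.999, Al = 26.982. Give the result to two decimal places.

-19.85 percentage points

O in CePO4: molar mass 235.086 g/mol; 4×15.999 = 63.996 g → 27.22 wt%.
O in Al2O3: molar mass 101.961 g/mol; 3×15.999 = 47.997 g → 47.07 wt%.
Difference = 27.22 − 47.07 = -19.85 percentage points.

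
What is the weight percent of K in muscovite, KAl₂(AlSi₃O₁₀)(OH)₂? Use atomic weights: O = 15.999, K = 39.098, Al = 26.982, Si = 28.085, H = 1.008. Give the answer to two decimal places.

9.82 mass %

Molar mass of KAl₂(AlSi₃O₁₀)(OH)₂: 1·39.098 + 3·26.982 + 3·28.085 + 12·15.999 + 2·1.008 = 398.303 g/mol.
Mass of K per formula unit: 1 × 39.098 = 39.098 g.
Weight fraction K = 39.098 / 398.303 = 0.0982.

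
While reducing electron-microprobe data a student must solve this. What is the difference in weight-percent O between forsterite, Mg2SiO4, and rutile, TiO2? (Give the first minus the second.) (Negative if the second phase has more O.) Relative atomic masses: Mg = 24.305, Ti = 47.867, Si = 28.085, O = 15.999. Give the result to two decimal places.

M(Mg2SiO4) = 140.691 g/mol, so wt% O = 63.996/140.691 × 100 = 45.49%.
M(TiO2) = 79.865 g/mol, so wt% O = 31.998/79.865 × 100 = 40.07%.
45.49 − 40.07 = 5.42 pp.

5.42 percentage points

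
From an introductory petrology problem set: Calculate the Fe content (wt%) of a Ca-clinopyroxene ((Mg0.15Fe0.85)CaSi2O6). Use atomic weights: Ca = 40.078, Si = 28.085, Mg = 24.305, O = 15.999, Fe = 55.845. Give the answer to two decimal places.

19.51 wt%

Molar mass of (Mg0.15Fe0.85)CaSi2O6: 0.15*24.305 + 0.85*55.845 + 1*40.078 + 2*28.085 + 6*15.999 = 243.356 g/mol.
Mass of Fe per formula unit: 0.85 × 55.845 = 47.468 g.
Weight fraction Fe = 47.468 / 243.356 = 0.1951.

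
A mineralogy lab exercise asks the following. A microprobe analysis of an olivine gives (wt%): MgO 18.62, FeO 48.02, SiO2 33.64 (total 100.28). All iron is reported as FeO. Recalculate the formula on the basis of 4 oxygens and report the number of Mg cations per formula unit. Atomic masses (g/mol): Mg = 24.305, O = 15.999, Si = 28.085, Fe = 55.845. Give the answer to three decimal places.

18.62 wt% MgO ÷ 40.304 g/mol = 0.46199 mol, giving 0.46199 Mg and 0.46199 O.
48.02 wt% FeO ÷ 71.844 g/mol = 0.66839 mol, giving 0.66839 Fe and 0.66839 O.
33.64 wt% SiO2 ÷ 60.083 g/mol = 0.55989 mol, giving 0.55989 Si and 1.11978 O.
Oxygen sums to 2.25016; scaling by 4/2.25016 = 1.77765 puts the formula on 4 O.
Mg: 0.46199 × 1.77765 = 0.821 atoms per formula unit.

0.821 Mg apfu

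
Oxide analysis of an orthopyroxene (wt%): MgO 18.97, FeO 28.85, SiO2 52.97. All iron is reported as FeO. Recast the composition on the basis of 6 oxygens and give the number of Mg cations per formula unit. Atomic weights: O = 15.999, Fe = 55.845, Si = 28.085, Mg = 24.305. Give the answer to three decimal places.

MgO: 18.97/40.304 = 0.47067 mol → 0.47067 mol Mg, 0.47067 mol O.
FeO: 28.85/71.844 = 0.40156 mol → 0.40156 mol Fe, 0.40156 mol O.
SiO2: 52.97/60.083 = 0.88161 mol → 0.88161 mol Si, 1.76322 mol O.
Total oxygen = 2.63545 mol. Normalization factor = 6/2.63545 = 2.27665.
Mg per 6 O = 0.47067 × 2.27665 = 1.072.

1.072 Mg apfu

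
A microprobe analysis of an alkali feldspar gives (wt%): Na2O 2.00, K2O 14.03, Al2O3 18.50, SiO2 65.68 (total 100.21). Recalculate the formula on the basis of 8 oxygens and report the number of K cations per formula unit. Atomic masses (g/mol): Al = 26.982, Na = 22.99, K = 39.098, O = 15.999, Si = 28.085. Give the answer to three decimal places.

Na2O: 2.00/61.979 = 0.03227 mol → 0.06454 mol Na, 0.03227 mol O.
K2O: 14.03/94.195 = 0.14895 mol → 0.29790 mol K, 0.14895 mol O.
Al2O3: 18.50/101.961 = 0.18144 mol → 0.36288 mol Al, 0.54432 mol O.
SiO2: 65.68/60.083 = 1.09315 mol → 1.09315 mol Si, 2.18630 mol O.
Total oxygen = 2.91184 mol. Normalization factor = 8/2.91184 = 2.74740.
K per 8 O = 0.29790 × 2.74740 = 0.818.

0.818 K apfu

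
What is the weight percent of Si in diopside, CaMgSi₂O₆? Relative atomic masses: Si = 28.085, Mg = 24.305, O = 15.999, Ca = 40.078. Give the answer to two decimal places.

25.94 wt%

Formula mass = 1·40.078 + 1·24.305 + 2·28.085 + 6·15.999 = 216.547 g/mol, of which 56.170 g is Si.
So Si makes up 56.170/216.547 = 0.2594 of the mass, i.e. 25.94%.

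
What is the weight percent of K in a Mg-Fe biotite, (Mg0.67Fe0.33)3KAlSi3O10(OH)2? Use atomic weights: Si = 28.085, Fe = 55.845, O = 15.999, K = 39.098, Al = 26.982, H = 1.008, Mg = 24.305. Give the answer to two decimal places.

8.72 wt%

M((Mg0.67Fe0.33)3KAlSi3O10(OH)2) = 448.479 g/mol.
K contributes 1 × 39.098 = 39.098 g per mole.
39.098/448.479 = 0.0872 → 8.72%.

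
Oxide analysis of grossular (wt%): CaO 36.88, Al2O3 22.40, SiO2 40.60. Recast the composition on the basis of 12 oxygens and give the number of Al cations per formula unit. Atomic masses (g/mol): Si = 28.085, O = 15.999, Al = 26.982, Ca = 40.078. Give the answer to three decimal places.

CaO: 36.88/56.077 = 0.65767 mol → 0.65767 mol Ca, 0.65767 mol O.
Al2O3: 22.40/101.961 = 0.21969 mol → 0.43938 mol Al, 0.65907 mol O.
SiO2: 40.60/60.083 = 0.67573 mol → 0.67573 mol Si, 1.35146 mol O.
Total oxygen = 2.66820 mol. Normalization factor = 12/2.66820 = 4.49741.
Al per 12 O = 0.43938 × 4.49741 = 1.976.

1.976 Al apfu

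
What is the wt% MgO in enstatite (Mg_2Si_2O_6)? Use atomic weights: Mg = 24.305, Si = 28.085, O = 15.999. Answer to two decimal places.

Formula mass = 200.774 g/mol.
2 Mg → 2.0000 mol MgO per formula unit; M(MgO) = 40.304, so MgO mass = 80.608 g.
80.608/200.774 × 100 = 40.15 wt%.

40.15 wt%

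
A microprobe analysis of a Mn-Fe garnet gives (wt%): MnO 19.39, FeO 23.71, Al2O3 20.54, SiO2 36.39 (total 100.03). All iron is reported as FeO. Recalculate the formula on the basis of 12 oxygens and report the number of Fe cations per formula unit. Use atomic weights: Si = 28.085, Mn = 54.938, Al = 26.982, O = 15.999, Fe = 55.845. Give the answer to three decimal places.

1.637 Fe apfu

19.39 wt% MnO ÷ 70.937 g/mol = 0.27334 mol, giving 0.27334 Mn and 0.27334 O.
23.71 wt% FeO ÷ 71.844 g/mol = 0.33002 mol, giving 0.33002 Fe and 0.33002 O.
20.54 wt% Al2O3 ÷ 101.961 g/mol = 0.20145 mol, giving 0.40290 Al and 0.60435 O.
36.39 wt% SiO2 ÷ 60.083 g/mol = 0.60566 mol, giving 0.60566 Si and 1.21132 O.
Oxygen sums to 2.41903; scaling by 12/2.41903 = 4.96067 puts the formula on 12 O.
Fe: 0.33002 × 4.96067 = 1.637 atoms per formula unit.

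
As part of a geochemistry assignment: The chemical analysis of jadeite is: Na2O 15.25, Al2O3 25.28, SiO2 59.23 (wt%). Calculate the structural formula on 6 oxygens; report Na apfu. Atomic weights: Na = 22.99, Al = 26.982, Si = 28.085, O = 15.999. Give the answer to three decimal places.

15.25 wt% Na2O ÷ 61.979 g/mol = 0.24605 mol, giving 0.49210 Na and 0.24605 O.
25.28 wt% Al2O3 ÷ 101.961 g/mol = 0.24794 mol, giving 0.49588 Al and 0.74382 O.
59.23 wt% SiO2 ÷ 60.083 g/mol = 0.98580 mol, giving 0.98580 Si and 1.97160 O.
Oxygen sums to 2.96147; scaling by 6/2.96147 = 2.02602 puts the formula on 6 O.
Na: 0.49210 × 2.02602 = 0.997 atoms per formula unit.

0.997 Na apfu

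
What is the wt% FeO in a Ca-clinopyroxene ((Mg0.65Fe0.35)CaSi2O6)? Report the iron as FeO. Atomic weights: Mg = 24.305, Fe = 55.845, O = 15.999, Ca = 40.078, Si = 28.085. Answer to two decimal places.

M((Mg0.65Fe0.35)CaSi2O6) = 227.586 g/mol; M(FeO) = 71.844 g/mol.
Moles FeO per formula unit = 0.35 Fe ÷ 1 = 0.3500.
FeO fraction = (0.3500 × 71.844) / 227.586 = 25.145/227.586 = 0.1105.

11.05 wt%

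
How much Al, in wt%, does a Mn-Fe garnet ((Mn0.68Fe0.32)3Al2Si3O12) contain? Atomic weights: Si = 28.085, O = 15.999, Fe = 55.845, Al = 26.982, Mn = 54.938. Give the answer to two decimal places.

10.88 wt%

Formula mass = 2.04*54.938 + 0.96*55.845 + 2*26.982 + 3*28.085 + 12*15.999 = 495.892 g/mol, of which 53.964 g is Al.
So Al makes up 53.964/495.892 = 0.1088 of the mass, i.e. 10.88%.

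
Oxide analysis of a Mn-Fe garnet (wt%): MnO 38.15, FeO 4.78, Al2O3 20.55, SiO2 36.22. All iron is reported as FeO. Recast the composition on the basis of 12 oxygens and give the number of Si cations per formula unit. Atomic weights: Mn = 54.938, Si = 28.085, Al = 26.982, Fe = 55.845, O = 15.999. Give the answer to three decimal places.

MnO: 38.15/70.937 = 0.53780 mol → 0.53780 mol Mn, 0.53780 mol O.
FeO: 4.78/71.844 = 0.06653 mol → 0.06653 mol Fe, 0.06653 mol O.
Al2O3: 20.55/101.961 = 0.20155 mol → 0.40310 mol Al, 0.60465 mol O.
SiO2: 36.22/60.083 = 0.60283 mol → 0.60283 mol Si, 1.20566 mol O.
Total oxygen = 2.41464 mol. Normalization factor = 12/2.41464 = 4.96968.
Si per 12 O = 0.60283 × 4.96968 = 2.996.

2.996 Si apfu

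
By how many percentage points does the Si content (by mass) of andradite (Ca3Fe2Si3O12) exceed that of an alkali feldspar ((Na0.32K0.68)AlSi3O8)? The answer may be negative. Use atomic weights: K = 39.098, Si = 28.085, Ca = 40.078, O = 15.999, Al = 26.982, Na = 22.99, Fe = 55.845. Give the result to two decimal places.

Si in Ca3Fe2Si3O12: molar mass 508.167 g/mol; 3×28.085 = 84.255 g → 16.58 wt%.
Si in (Na0.32K0.68)AlSi3O8: molar mass 273.172 g/mol; 3×28.085 = 84.255 g → 30.84 wt%.
Difference = 16.58 − 30.84 = -14.26 percentage points.

-14.26 percentage points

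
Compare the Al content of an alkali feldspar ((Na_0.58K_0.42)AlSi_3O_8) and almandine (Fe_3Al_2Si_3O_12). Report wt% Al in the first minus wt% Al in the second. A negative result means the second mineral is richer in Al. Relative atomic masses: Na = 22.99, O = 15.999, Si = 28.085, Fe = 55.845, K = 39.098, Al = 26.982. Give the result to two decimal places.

-0.81 percentage points

Al in (Na_0.58K_0.42)AlSi_3O_8: molar mass 268.984 g/mol; 1×26.982 = 26.982 g → 10.03 wt%.
Al in Fe_3Al_2Si_3O_12: molar mass 497.742 g/mol; 2×26.982 = 53.964 g → 10.84 wt%.
Difference = 10.03 − 10.84 = -0.81 percentage points.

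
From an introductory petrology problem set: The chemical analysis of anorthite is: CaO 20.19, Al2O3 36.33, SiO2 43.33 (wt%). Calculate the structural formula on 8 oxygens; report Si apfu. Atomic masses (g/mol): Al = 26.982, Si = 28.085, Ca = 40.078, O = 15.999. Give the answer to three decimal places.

CaO: 20.19/56.077 = 0.36004 mol → 0.36004 mol Ca, 0.36004 mol O.
Al2O3: 36.33/101.961 = 0.35631 mol → 0.71262 mol Al, 1.06893 mol O.
SiO2: 43.33/60.083 = 0.72117 mol → 0.72117 mol Si, 1.44234 mol O.
Total oxygen = 2.87131 mol. Normalization factor = 8/2.87131 = 2.78618.
Si per 8 O = 0.72117 × 2.78618 = 2.009.

2.009 Si apfu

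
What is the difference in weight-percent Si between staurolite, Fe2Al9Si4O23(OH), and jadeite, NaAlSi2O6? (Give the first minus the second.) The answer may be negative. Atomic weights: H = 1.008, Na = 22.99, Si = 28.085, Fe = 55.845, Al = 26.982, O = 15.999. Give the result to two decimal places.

First mineral: 112.340 g Si in 851.852 g formula = 13.19 wt% Si.
Second mineral: 56.170 g Si in 202.136 g formula = 27.79 wt% Si.
13.19% − 27.79% gives a difference of -14.60 percentage points.

-14.60 percentage points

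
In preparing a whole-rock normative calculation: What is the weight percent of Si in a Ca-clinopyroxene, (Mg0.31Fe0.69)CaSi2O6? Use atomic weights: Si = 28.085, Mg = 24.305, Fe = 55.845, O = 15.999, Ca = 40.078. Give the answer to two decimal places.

23.57 weight percent

Formula mass = 0.31*24.305 + 0.69*55.845 + 1*40.078 + 2*28.085 + 6*15.999 = 238.310 g/mol, of which 56.170 g is Si.
So Si makes up 56.170/238.310 = 0.2357 of the mass, i.e. 23.57%.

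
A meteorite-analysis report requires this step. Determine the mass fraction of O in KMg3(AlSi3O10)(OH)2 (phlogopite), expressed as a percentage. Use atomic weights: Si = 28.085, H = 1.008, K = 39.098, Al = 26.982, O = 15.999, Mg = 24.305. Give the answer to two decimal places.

46.01 weight percent

Molar mass of KMg3(AlSi3O10)(OH)2: 1*39.098 + 3*24.305 + 1*26.982 + 3*28.085 + 12*15.999 + 2*1.008 = 417.254 g/mol.
Mass of O per formula unit: 12 × 15.999 = 191.988 g.
Weight fraction O = 191.988 / 417.254 = 0.4601.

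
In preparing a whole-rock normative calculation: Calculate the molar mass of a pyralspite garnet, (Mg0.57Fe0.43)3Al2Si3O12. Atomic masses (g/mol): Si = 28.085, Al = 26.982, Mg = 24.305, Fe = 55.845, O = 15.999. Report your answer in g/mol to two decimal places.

The formula mass is the sum 1.71*24.305 + 1.29*55.845 + 2*26.982 + 3*28.085 + 12*15.999.

443.81 g/mol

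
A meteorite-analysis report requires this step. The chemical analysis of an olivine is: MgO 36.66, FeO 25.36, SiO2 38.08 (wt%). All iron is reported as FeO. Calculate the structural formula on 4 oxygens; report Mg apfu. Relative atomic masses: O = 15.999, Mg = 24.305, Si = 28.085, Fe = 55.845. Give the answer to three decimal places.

1.438 Mg apfu

36.66 wt% MgO ÷ 40.304 g/mol = 0.90959 mol, giving 0.90959 Mg and 0.90959 O.
25.36 wt% FeO ÷ 71.844 g/mol = 0.35299 mol, giving 0.35299 Fe and 0.35299 O.
38.08 wt% SiO2 ÷ 60.083 g/mol = 0.63379 mol, giving 0.63379 Si and 1.26758 O.
Oxygen sums to 2.53016; scaling by 4/2.53016 = 1.58093 puts the formula on 4 O.
Mg: 0.90959 × 1.58093 = 1.438 atoms per formula unit.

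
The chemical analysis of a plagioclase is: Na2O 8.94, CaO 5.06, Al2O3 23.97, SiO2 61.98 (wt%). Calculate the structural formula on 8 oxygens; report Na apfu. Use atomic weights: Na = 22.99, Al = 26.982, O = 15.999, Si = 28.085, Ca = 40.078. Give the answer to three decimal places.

Na2O (M=61.979): mol = 0.14424; Na = 0.28848, O = 0.14424.
CaO (M=56.077): mol = 0.09023; Ca = 0.09023, O = 0.09023.
Al2O3 (M=101.961): mol = 0.23509; Al = 0.47018, O = 0.70527.
SiO2 (M=60.083): mol = 1.03157; Si = 1.03157, O = 2.06314.
ΣO = 3.00288; factor = 8/ΣO = 2.66411.
Na apfu = 0.28848 × 2.66411 = 0.769.

0.769 Na apfu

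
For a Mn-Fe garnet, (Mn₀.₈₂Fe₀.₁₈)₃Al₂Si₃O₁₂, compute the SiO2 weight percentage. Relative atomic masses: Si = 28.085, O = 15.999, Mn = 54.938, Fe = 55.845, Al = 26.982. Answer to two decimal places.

M((Mn₀.₈₂Fe₀.₁₈)₃Al₂Si₃O₁₂) = 495.511 g/mol; M(SiO2) = 60.083 g/mol.
Moles SiO2 per formula unit = 3 Si ÷ 1 = 3.0000.
SiO2 fraction = (3.0000 × 60.083) / 495.511 = 180.249/495.511 = 0.3638.

36.38 wt%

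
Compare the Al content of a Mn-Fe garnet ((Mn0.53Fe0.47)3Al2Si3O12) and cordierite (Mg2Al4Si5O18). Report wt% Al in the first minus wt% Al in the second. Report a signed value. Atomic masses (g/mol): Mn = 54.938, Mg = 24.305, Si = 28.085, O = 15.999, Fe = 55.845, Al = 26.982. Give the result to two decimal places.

First mineral: 53.964 g Al in 496.300 g formula = 10.87 wt% Al.
Second mineral: 107.928 g Al in 584.945 g formula = 18.45 wt% Al.
10.87% − 18.45% gives a difference of -7.58 percentage points.

-7.58 percentage points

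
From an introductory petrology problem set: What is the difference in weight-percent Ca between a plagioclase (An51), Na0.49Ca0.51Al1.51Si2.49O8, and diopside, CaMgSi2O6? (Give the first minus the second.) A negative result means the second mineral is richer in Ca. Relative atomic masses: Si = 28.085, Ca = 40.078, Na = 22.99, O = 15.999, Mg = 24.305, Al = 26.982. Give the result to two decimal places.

-10.95 percentage points

Ca in Na0.49Ca0.51Al1.51Si2.49O8: molar mass 270.371 g/mol; 0.51×40.078 = 20.440 g → 7.56 wt%.
Ca in CaMgSi2O6: molar mass 216.547 g/mol; 1×40.078 = 40.078 g → 18.51 wt%.
Difference = 7.56 − 18.51 = -10.95 percentage points.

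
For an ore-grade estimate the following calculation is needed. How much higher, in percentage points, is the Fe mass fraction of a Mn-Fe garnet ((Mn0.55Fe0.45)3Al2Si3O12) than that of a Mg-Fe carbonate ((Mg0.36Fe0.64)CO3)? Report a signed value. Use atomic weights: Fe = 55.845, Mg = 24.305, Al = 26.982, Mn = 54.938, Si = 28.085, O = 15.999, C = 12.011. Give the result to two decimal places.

Fe in (Mn0.55Fe0.45)3Al2Si3O12: molar mass 496.245 g/mol; 1.35×55.845 = 75.391 g → 15.19 wt%.
Fe in (Mg0.36Fe0.64)CO3: molar mass 104.499 g/mol; 0.64×55.845 = 35.741 g → 34.20 wt%.
Difference = 15.19 − 34.20 = -19.01 percentage points.

-19.01 percentage points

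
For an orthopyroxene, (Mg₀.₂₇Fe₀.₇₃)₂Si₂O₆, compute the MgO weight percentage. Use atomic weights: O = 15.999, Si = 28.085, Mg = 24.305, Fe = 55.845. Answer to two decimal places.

8.82 wt%

Formula mass = 246.822 g/mol.
0.54 Mg → 0.5400 mol MgO per formula unit; M(MgO) = 40.304, so MgO mass = 21.764 g.
21.764/246.822 × 100 = 8.82 wt%.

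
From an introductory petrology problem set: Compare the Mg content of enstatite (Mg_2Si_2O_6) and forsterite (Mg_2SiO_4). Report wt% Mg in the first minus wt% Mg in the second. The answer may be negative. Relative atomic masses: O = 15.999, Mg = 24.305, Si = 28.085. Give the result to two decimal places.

M(Mg_2Si_2O_6) = 200.774 g/mol, so wt% Mg = 48.610/200.774 × 100 = 24.21%.
M(Mg_2SiO_4) = 140.691 g/mol, so wt% Mg = 48.610/140.691 × 100 = 34.55%.
24.21 − 34.55 = -10.34 pp.

-10.34 percentage points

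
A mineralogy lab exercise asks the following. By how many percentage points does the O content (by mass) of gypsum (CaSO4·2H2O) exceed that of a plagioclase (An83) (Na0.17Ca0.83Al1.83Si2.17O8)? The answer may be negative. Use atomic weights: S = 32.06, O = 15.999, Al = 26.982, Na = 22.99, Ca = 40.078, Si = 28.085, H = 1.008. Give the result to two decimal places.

O in CaSO4·2H2O: molar mass 172.164 g/mol; 6×15.999 = 95.994 g → 55.76 wt%.
O in Na0.17Ca0.83Al1.83Si2.17O8: molar mass 275.487 g/mol; 8×15.999 = 127.992 g → 46.46 wt%.
Difference = 55.76 − 46.46 = 9.30 percentage points.

9.30 percentage points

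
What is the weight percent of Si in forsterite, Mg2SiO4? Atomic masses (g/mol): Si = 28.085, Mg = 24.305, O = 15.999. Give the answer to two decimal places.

Molar mass of Mg2SiO4: 2·24.305 + 1·28.085 + 4·15.999 = 140.691 g/mol.
Mass of Si per formula unit: 1 × 28.085 = 28.085 g.
Weight fraction Si = 28.085 / 140.691 = 0.1996.

19.96 weight percent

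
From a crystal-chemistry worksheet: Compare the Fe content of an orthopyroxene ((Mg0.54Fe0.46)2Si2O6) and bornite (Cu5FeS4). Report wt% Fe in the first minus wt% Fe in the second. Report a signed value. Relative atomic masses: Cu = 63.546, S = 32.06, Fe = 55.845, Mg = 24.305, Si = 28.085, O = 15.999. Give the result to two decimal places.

Fe in (Mg0.54Fe0.46)2Si2O6: molar mass 229.791 g/mol; 0.92×55.845 = 51.377 g → 22.36 wt%.
Fe in Cu5FeS4: molar mass 501.815 g/mol; 1×55.845 = 55.845 g → 11.13 wt%.
Difference = 22.36 − 11.13 = 11.23 percentage points.

11.23 percentage points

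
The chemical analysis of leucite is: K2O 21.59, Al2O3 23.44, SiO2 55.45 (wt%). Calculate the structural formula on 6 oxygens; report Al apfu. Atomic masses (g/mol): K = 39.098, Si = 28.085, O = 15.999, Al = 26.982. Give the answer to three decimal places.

21.59 wt% K2O ÷ 94.195 g/mol = 0.22921 mol, giving 0.45842 K and 0.22921 O.
23.44 wt% Al2O3 ÷ 101.961 g/mol = 0.22989 mol, giving 0.45978 Al and 0.68967 O.
55.45 wt% SiO2 ÷ 60.083 g/mol = 0.92289 mol, giving 0.92289 Si and 1.84578 O.
Oxygen sums to 2.76466; scaling by 6/2.76466 = 2.17025 puts the formula on 6 O.
Al: 0.45978 × 2.17025 = 0.998 atoms per formula unit.

0.998 Al apfu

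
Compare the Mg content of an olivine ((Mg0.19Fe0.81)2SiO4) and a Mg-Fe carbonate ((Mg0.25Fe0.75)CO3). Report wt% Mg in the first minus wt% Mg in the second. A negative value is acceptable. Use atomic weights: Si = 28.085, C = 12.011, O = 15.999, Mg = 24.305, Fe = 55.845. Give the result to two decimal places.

-0.81 percentage points

First mineral: 9.236 g Mg in 191.786 g formula = 4.82 wt% Mg.
Second mineral: 6.076 g Mg in 107.968 g formula = 5.63 wt% Mg.
4.82% − 5.63% gives a difference of -0.81 percentage points.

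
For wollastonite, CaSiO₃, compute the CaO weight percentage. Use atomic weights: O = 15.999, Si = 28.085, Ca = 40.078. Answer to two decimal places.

Formula mass = 116.160 g/mol.
1 Ca → 1.0000 mol CaO per formula unit; M(CaO) = 56.077, so CaO mass = 56.077 g.
56.077/116.160 × 100 = 48.28 wt%.

48.28 wt%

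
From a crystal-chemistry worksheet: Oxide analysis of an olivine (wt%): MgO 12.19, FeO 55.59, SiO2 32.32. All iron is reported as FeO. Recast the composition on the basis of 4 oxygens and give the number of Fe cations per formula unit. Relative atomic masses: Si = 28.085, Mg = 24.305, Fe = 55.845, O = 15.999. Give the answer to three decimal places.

MgO: 12.19/40.304 = 0.30245 mol → 0.30245 mol Mg, 0.30245 mol O.
FeO: 55.59/71.844 = 0.77376 mol → 0.77376 mol Fe, 0.77376 mol O.
SiO2: 32.32/60.083 = 0.53792 mol → 0.53792 mol Si, 1.07584 mol O.
Total oxygen = 2.15205 mol. Normalization factor = 4/2.15205 = 1.85869.
Fe per 4 O = 0.77376 × 1.85869 = 1.438.

1.438 Fe apfu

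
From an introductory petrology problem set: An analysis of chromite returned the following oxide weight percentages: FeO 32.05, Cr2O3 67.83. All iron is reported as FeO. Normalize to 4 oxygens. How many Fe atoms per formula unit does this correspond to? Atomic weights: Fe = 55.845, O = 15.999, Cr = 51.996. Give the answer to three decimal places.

FeO: 32.05/71.844 = 0.44611 mol → 0.44611 mol Fe, 0.44611 mol O.
Cr2O3: 67.83/151.989 = 0.44628 mol → 0.89256 mol Cr, 1.33884 mol O.
Total oxygen = 1.78495 mol. Normalization factor = 4/1.78495 = 2.24096.
Fe per 4 O = 0.44611 × 2.24096 = 1.000.

1.000 Fe apfu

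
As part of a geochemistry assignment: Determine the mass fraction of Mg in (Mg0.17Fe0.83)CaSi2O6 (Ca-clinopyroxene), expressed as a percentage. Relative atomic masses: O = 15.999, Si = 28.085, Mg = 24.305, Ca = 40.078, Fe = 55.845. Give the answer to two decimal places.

1.70 wt%

Formula mass = 0.17·24.305 + 0.83·55.845 + 1·40.078 + 2·28.085 + 6·15.999 = 242.725 g/mol, of which 4.132 g is Mg.
So Mg makes up 4.132/242.725 = 0.0170 of the mass, i.e. 1.70%.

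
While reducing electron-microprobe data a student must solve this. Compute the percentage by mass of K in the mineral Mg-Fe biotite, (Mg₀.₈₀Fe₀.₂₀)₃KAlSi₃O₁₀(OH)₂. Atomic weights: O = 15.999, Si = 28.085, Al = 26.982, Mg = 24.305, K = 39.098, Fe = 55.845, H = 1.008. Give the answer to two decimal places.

8.96 weight percent

Molar mass of (Mg₀.₈₀Fe₀.₂₀)₃KAlSi₃O₁₀(OH)₂: 2.40·24.305 + 0.60·55.845 + 1·39.098 + 1·26.982 + 3·28.085 + 12·15.999 + 2·1.008 = 436.178 g/mol.
Mass of K per formula unit: 1 × 39.098 = 39.098 g.
Weight fraction K = 39.098 / 436.178 = 0.0896.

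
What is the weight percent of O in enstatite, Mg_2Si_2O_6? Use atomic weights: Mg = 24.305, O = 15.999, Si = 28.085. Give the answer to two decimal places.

Formula mass = 2·24.305 + 2·28.085 + 6·15.999 = 200.774 g/mol, of which 95.994 g is O.
So O makes up 95.994/200.774 = 0.4781 of the mass, i.e. 47.81%.

47.81 weight percent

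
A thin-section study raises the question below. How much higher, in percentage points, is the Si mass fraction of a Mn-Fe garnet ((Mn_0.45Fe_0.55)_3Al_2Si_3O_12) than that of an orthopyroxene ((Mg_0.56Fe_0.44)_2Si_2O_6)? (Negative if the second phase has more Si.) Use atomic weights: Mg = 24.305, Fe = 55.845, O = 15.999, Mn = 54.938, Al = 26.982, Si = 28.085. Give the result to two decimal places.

First mineral: 84.255 g Si in 496.518 g formula = 16.97 wt% Si.
Second mineral: 56.170 g Si in 228.529 g formula = 24.58 wt% Si.
16.97% − 24.58% gives a difference of -7.61 percentage points.

-7.61 percentage points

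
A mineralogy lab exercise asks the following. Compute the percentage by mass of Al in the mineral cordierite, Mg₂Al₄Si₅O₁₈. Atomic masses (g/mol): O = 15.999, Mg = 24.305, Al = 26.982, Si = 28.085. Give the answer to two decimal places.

Molar mass of Mg₂Al₄Si₅O₁₈: 2·24.305 + 4·26.982 + 5·28.085 + 18·15.999 = 584.945 g/mol.
Mass of Al per formula unit: 4 × 26.982 = 107.928 g.
Weight fraction Al = 107.928 / 584.945 = 0.1845.

18.45 wt%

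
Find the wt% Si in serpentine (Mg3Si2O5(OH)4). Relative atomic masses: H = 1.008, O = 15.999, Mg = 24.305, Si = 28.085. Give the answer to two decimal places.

M(Mg3Si2O5(OH)4) = 277.108 g/mol.
Si contributes 2 × 28.085 = 56.170 g per mole.
56.170/277.108 = 0.2027 → 20.27%.

20.27 wt%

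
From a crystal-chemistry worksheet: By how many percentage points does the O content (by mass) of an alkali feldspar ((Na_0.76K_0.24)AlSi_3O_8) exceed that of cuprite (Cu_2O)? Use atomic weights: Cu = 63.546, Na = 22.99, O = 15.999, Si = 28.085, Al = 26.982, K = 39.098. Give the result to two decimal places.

First mineral: 127.992 g O in 266.085 g formula = 48.10 wt% O.
Second mineral: 15.999 g O in 143.091 g formula = 11.18 wt% O.
48.10% − 11.18% gives a difference of 36.92 percentage points.

36.92 percentage points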